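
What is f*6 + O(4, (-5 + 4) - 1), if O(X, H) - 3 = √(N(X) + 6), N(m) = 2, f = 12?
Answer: 75 + 2*√2 ≈ 77.828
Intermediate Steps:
O(X, H) = 3 + 2*√2 (O(X, H) = 3 + √(2 + 6) = 3 + √8 = 3 + 2*√2)
f*6 + O(4, (-5 + 4) - 1) = 12*6 + (3 + 2*√2) = 72 + (3 + 2*√2) = 75 + 2*√2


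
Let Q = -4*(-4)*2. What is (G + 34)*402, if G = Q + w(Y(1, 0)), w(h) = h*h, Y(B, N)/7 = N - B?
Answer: 46230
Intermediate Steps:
Y(B, N) = -7*B + 7*N (Y(B, N) = 7*(N - B) = -7*B + 7*N)
w(h) = h²
Q = 32 (Q = 16*2 = 32)
G = 81 (G = 32 + (-7*1 + 7*0)² = 32 + (-7 + 0)² = 32 + (-7)² = 32 + 49 = 81)
(G + 34)*402 = (81 + 34)*402 = 115*402 = 46230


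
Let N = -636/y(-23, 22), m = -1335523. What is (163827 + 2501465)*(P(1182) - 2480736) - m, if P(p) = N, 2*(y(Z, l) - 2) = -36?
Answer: -6611778534032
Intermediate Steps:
y(Z, l) = -16 (y(Z, l) = 2 + (½)*(-36) = 2 - 18 = -16)
N = 159/4 (N = -636/(-16) = -636*(-1/16) = 159/4 ≈ 39.750)
P(p) = 159/4
(163827 + 2501465)*(P(1182) - 2480736) - m = (163827 + 2501465)*(159/4 - 2480736) - 1*(-1335523) = 2665292*(-9922785/4) + 1335523 = -6611779869555 + 1335523 = -6611778534032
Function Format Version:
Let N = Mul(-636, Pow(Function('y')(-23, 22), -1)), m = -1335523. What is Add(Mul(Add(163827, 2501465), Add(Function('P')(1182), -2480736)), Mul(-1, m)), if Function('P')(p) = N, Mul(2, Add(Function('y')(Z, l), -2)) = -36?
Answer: -6611778534032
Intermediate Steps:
Function('y')(Z, l) = -16 (Function('y')(Z, l) = Add(2, Mul(Rational(1, 2), -36)) = Add(2, -18) = -16)
N = Rational(159, 4) (N = Mul(-636, Pow(-16, -1)) = Mul(-636, Rational(-1, 16)) = Rational(159, 4) ≈ 39.750)
Function('P')(p) = Rational(159, 4)
Add(Mul(Add(163827, 2501465), Add(Function('P')(1182), -2480736)), Mul(-1, m)) = Add(Mul(Add(163827, 2501465), Add(Rational(159, 4), -2480736)), Mul(-1, -1335523)) = Add(Mul(2665292, Rational(-9922785, 4)), 1335523) = Add(-6611779869555, 1335523) = -6611778534032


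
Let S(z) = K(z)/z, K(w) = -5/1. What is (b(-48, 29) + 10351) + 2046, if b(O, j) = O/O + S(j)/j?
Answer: 10426713/841 ≈ 12398.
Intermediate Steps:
K(w) = -5 (K(w) = -5*1 = -5)
S(z) = -5/z
b(O, j) = 1 - 5/j² (b(O, j) = O/O + (-5/j)/j = 1 - 5/j²)
(b(-48, 29) + 10351) + 2046 = ((1 - 5/29²) + 10351) + 2046 = ((1 - 5*1/841) + 10351) + 2046 = ((1 - 5/841) + 10351) + 2046 = (836/841 + 10351) + 2046 = 8706027/841 + 2046 = 10426713/841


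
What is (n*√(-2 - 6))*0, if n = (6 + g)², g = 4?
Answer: 0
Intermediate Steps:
n = 100 (n = (6 + 4)² = 10² = 100)
(n*√(-2 - 6))*0 = (100*√(-2 - 6))*0 = (100*√(-8))*0 = (100*(2*I*√2))*0 = (200*I*√2)*0 = 0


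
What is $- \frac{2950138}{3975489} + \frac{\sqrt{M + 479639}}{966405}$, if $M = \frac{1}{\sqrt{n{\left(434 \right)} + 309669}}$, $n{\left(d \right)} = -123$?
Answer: $- \frac{2950138}{3975489} + \frac{\sqrt{5106488663950236 + 103182 \sqrt{34394}}}{99715600710} \approx -0.74137$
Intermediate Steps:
$M = \frac{\sqrt{34394}}{103182}$ ($M = \frac{1}{\sqrt{-123 + 309669}} = \frac{1}{\sqrt{309546}} = \frac{1}{3 \sqrt{34394}} = \frac{\sqrt{34394}}{103182} \approx 0.0017974$)
$- \frac{2950138}{3975489} + \frac{\sqrt{M + 479639}}{966405} = - \frac{2950138}{3975489} + \frac{\sqrt{\frac{\sqrt{34394}}{103182} + 479639}}{966405} = \left(-2950138\right) \frac{1}{3975489} + \sqrt{479639 + \frac{\sqrt{34394}}{103182}} \cdot \frac{1}{966405} = - \frac{2950138}{3975489} + \frac{\sqrt{479639 + \frac{\sqrt{34394}}{103182}}}{966405}$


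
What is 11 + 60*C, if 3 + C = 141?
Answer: 8291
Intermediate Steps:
C = 138 (C = -3 + 141 = 138)
11 + 60*C = 11 + 60*138 = 11 + 8280 = 8291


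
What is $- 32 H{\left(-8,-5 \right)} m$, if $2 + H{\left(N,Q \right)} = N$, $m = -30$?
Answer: $-9600$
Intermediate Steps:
$H{\left(N,Q \right)} = -2 + N$
$- 32 H{\left(-8,-5 \right)} m = - 32 \left(-2 - 8\right) \left(-30\right) = \left(-32\right) \left(-10\right) \left(-30\right) = 320 \left(-30\right) = -9600$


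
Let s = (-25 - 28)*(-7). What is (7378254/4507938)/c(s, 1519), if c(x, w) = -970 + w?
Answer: 409903/137492109 ≈ 0.0029813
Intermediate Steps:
s = 371 (s = -53*(-7) = 371)
(7378254/4507938)/c(s, 1519) = (7378254/4507938)/(-970 + 1519) = (7378254*(1/4507938))/549 = (409903/250441)*(1/549) = 409903/137492109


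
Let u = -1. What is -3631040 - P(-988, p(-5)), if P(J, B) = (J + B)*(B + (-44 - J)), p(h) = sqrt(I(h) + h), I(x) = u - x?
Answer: -2698367 + 44*I ≈ -2.6984e+6 + 44.0*I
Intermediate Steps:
I(x) = -1 - x
p(h) = I (p(h) = sqrt((-1 - h) + h) = sqrt(-1) = I)
P(J, B) = (B + J)*(-44 + B - J)
-3631040 - P(-988, p(-5)) = -3631040 - (I**2 - 1*(-988)**2 - 44*I - 44*(-988)) = -3631040 - (-1 - 1*976144 - 44*I + 43472) = -3631040 - (-1 - 976144 - 44*I + 43472) = -3631040 - (-932673 - 44*I) = -3631040 + (932673 + 44*I) = -2698367 + 44*I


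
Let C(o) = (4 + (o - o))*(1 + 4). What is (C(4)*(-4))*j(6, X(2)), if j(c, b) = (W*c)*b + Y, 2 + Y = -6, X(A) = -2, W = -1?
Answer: -320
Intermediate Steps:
Y = -8 (Y = -2 - 6 = -8)
j(c, b) = -8 - b*c (j(c, b) = (-c)*b - 8 = -b*c - 8 = -8 - b*c)
C(o) = 20 (C(o) = (4 + 0)*5 = 4*5 = 20)
(C(4)*(-4))*j(6, X(2)) = (20*(-4))*(-8 - 1*(-2)*6) = -80*(-8 + 12) = -80*4 = -320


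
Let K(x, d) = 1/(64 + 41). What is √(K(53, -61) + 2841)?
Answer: √31322130/105 ≈ 53.301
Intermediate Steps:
K(x, d) = 1/105
√(K(53, -61) + 2841) = √(1/105 + 2841) = √(298306/105) = √31322130/105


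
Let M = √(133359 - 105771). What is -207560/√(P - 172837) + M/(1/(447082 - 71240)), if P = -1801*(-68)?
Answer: 8268524*√57 + 207560*I*√50369/50369 ≈ 6.2426e+7 + 924.83*I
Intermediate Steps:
P = 122468
M = 22*√57 (M = √27588 = 22*√57 ≈ 166.10)
-207560/√(P - 172837) + M/(1/(447082 - 71240)) = -207560/√(122468 - 172837) + (22*√57)/(1/(447082 - 71240)) = -207560*(-I*√50369/50369) + (22*√57)/(1/375842) = -(-207560)*I*√50369/50369 + (22*√57)*375842 = 207560*I*√50369/50369 + 8268524*√57 = 8268524*√57 + 207560*I*√50369/50369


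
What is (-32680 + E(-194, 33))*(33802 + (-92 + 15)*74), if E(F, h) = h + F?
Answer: -922963464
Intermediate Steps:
E(F, h) = F + h
(-32680 + E(-194, 33))*(33802 + (-92 + 15)*74) = (-32680 + (-194 + 33))*(33802 + (-92 + 15)*74) = (-32680 - 161)*(33802 - 77*74) = -32841*(33802 - 5698) = -32841*28104 = -922963464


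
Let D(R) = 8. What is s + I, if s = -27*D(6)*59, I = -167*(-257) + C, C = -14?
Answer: 30161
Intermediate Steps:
I = 42905 (I = -167*(-257) - 14 = 42919 - 14 = 42905)
s = -12744 (s = -27*8*59 = -216*59 = -12744)
s + I = -12744 + 42905 = 30161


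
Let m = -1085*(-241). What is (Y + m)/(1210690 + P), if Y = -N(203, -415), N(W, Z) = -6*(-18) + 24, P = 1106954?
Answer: 261353/2317644 ≈ 0.11277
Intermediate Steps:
m = 261485
N(W, Z) = 132 (N(W, Z) = 108 + 24 = 132)
Y = -132 (Y = -1*132 = -132)
(Y + m)/(1210690 + P) = (-132 + 261485)/(1210690 + 1106954) = 261353/2317644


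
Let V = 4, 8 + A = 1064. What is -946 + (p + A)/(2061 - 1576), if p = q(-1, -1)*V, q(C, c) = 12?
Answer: -457706/485 ≈ -943.72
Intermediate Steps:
A = 1056 (A = -8 + 1064 = 1056)
p = 48 (p = 12*4 = 48)
-946 + (p + A)/(2061 - 1576) = -946 + (48 + 1056)/(2061 - 1576) = -946 + 1104/485 = -457706/485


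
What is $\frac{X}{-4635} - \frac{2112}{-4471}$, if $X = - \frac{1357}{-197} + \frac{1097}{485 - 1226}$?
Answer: $\frac{1425456837652}{3025093779045} \approx 0.47121$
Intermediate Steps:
$X = \frac{789428}{145977}$ ($X = \left(-1357\right) \left(- \frac{1}{197}\right) + \frac{1097}{-741} = \frac{1357}{197} + 1097 \left(- \frac{1}{741}\right) = \frac{1357}{197} - \frac{1097}{741} = \frac{789428}{145977} \approx 5.4079$)
$\frac{X}{-4635} - \frac{2112}{-4471} = \frac{789428}{145977 \left(-4635\right)} - \frac{2112}{-4471} = \frac{789428}{145977} \left(- \frac{1}{4635}\right) - - \frac{2112}{4471} = - \frac{789428}{676603395} + \frac{2112}{4471} = \frac{1425456837652}{3025093779045}$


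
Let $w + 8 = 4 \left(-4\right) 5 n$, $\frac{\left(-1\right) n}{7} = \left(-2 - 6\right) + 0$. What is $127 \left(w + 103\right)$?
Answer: $-556895$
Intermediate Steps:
$n = 56$ ($n = - 7 \left(\left(-2 - 6\right) + 0\right) = - 7 \left(-8 + 0\right) = \left(-7\right) \left(-8\right) = 56$)
$w = -4488$ ($w = -8 + 4 \left(-4\right) 5 \cdot 56 = -8 + \left(-16\right) 5 \cdot 56 = -8 - 4480 = -4488$)
$127 \left(w + 103\right) = 127 \left(-4488 + 103\right) = 127 \left(-4385\right) = -556895$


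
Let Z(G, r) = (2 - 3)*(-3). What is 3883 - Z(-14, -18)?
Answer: 3880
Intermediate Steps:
Z(G, r) = 3 (Z(G, r) = -1*(-3) = 3)
3883 - Z(-14, -18) = 3883 - 1*3 = 3883 - 3 = 3880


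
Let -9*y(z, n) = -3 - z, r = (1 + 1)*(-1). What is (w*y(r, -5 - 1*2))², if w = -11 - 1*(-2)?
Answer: 1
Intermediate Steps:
r = -2 (r = 2*(-1) = -2)
y(z, n) = ⅓ + z/9 (y(z, n) = -(-3 - z)/9 = ⅓ + z/9)
w = -9 (w = -11 + 2 = -9)
(w*y(r, -5 - 1*2))² = (-9*(⅓ + (⅑)*(-2)))² = (-9*(⅓ - 2/9))² = (-9*⅑)² = (-1)² = 1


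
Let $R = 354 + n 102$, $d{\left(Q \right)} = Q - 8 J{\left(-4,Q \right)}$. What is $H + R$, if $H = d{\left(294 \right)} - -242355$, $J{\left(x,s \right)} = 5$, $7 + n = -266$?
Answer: $215117$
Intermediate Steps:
$n = -273$ ($n = -7 - 266 = -273$)
$d{\left(Q \right)} = -40 + Q$ ($d{\left(Q \right)} = Q - 40 = -40 + Q$)
$R = -27492$ ($R = 354 - 27846 = -27492$)
$H = 242609$ ($H = \left(-40 + 294\right) - -242355 = 254 + 242355 = 242609$)
$H + R = 242609 - 27492 = 215117$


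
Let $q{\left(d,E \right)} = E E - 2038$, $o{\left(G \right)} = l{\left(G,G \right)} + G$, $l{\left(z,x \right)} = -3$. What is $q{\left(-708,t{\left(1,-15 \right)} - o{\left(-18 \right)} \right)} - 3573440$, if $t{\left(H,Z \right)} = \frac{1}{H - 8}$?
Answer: $- \frac{175177106}{49} \approx -3.575 \cdot 10^{6}$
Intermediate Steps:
$t{\left(H,Z \right)} = \frac{1}{-8 + H}$
$o{\left(G \right)} = -3 + G$
$q{\left(d,E \right)} = -2038 + E^{2}$ ($q{\left(d,E \right)} = E^{2} - 2038 = -2038 + E^{2}$)
$q{\left(-708,t{\left(1,-15 \right)} - o{\left(-18 \right)} \right)} - 3573440 = \left(-2038 + \left(\frac{1}{-8 + 1} - \left(-3 - 18\right)\right)^{2}\right) - 3573440 = \left(-2038 + \left(\frac{1}{-7} - -21\right)^{2}\right) - 3573440 = \left(-2038 + \left(- \frac{1}{7} + 21\right)^{2}\right) - 3573440 = \left(-2038 + \left(\frac{146}{7}\right)^{2}\right) - 3573440 = \left(-2038 + \frac{21316}{49}\right) - 3573440 = - \frac{78546}{49} - 3573440 = - \frac{175177106}{49}$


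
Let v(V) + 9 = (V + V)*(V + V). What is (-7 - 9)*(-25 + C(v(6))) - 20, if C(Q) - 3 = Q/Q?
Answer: 316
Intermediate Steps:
v(V) = -9 + 4*V**2 (v(V) = -9 + (V + V)*(V + V) = -9 + (2*V)*(2*V) = -9 + 4*V**2)
C(Q) = 4 (C(Q) = 3 + Q/Q = 3 + 1 = 4)
(-7 - 9)*(-25 + C(v(6))) - 20 = (-7 - 9)*(-25 + 4) - 20 = -16*(-21) - 20 = 336 - 20 = 316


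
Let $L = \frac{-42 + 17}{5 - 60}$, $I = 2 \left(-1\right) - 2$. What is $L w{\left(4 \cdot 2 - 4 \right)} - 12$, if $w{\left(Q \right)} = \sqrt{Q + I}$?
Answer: $-12$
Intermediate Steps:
$I = -4$ ($I = -2 - 2 = -4$)
$L = \frac{5}{11}$ ($L = - \frac{25}{-55} = \left(-25\right) \left(- \frac{1}{55}\right) = \frac{5}{11} \approx 0.45455$)
$w{\left(Q \right)} = \sqrt{-4 + Q}$ ($w{\left(Q \right)} = \sqrt{Q - 4} = \sqrt{-4 + Q}$)
$L w{\left(4 \cdot 2 - 4 \right)} - 12 = \frac{5 \sqrt{-4 + \left(4 \cdot 2 - 4\right)}}{11} - 12 = \frac{5 \sqrt{-4 + \left(8 - 4\right)}}{11} - 12 = \frac{5 \sqrt{-4 + 4}}{11} - 12 = \frac{5 \sqrt{0}}{11} - 12 = \frac{5}{11} \cdot 0 - 12 = 0 - 12 = -12$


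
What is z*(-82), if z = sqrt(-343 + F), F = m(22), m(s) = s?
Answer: -82*I*sqrt(321) ≈ -1469.2*I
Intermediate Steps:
F = 22
z = I*sqrt(321) (z = sqrt(-343 + 22) = sqrt(-321) = I*sqrt(321) ≈ 17.916*I)
z*(-82) = (I*sqrt(321))*(-82) = -82*I*sqrt(321)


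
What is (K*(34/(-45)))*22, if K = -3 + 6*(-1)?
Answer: 748/5 ≈ 149.60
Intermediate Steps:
K = -9 (K = -3 - 6 = -9)
(K*(34/(-45)))*22 = -306/(-45)*22 = -306*(-1)/45*22 = -9*(-34/45)*22 = (34/5)*22 = 748/5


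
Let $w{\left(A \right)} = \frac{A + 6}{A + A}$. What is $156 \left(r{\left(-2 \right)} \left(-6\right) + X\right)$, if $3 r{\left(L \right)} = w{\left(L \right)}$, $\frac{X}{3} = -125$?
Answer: $-58188$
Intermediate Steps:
$X = -375$ ($X = 3 \left(-125\right) = -375$)
$w{\left(A \right)} = \frac{6 + A}{2 A}$
$r{\left(L \right)} = \frac{6 + L}{6 L}$ ($r{\left(L \right)} = \frac{\frac{1}{2} \frac{1}{L} \left(6 + L\right)}{3} = \frac{6 + L}{6 L}$)
$156 \left(r{\left(-2 \right)} \left(-6\right) + X\right) = 156 \left(\frac{6 - 2}{6 \left(-2\right)} \left(-6\right) - 375\right) = 156 \left(\frac{1}{6} \left(- \frac{1}{2}\right) 4 \left(-6\right) - 375\right) = 156 \left(\left(- \frac{1}{3}\right) \left(-6\right) - 375\right) = 156 \left(2 - 375\right) = 156 \left(-373\right) = -58188$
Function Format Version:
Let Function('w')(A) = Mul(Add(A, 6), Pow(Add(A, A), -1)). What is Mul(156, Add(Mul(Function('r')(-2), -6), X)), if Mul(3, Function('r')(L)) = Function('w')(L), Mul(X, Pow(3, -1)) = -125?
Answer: -58188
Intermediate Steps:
X = -375 (X = Mul(3, -125) = -375)
Function('w')(A) = Mul(Rational(1, 2), Pow(A, -1), Add(6, A)) (Function('w')(A) = Mul(Add(6, A), Pow(Mul(2, A), -1)) = Mul(Add(6, A), Mul(Rational(1, 2), Pow(A, -1))) = Mul(Rational(1, 2), Pow(A, -1), Add(6, A)))
Function('r')(L) = Mul(Rational(1, 6), Pow(L, -1), Add(6, L)) (Function('r')(L) = Mul(Rational(1, 3), Mul(Rational(1, 2), Pow(L, -1), Add(6, L))) = Mul(Rational(1, 6), Pow(L, -1), Add(6, L)))
Mul(156, Add(Mul(Function('r')(-2), -6), X)) = Mul(156, Add(Mul(Mul(Rational(1, 6), Pow(-2, -1), Add(6, -2)), -6), -375)) = Mul(156, Add(Mul(Mul(Rational(1, 6), Rational(-1, 2), 4), -6), -375)) = Mul(156, Add(Mul(Rational(-1, 3), -6), -375)) = Mul(156, Add(2, -375)) = Mul(156, -373) = -58188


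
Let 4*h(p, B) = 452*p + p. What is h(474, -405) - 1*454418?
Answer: -801475/2 ≈ -4.0074e+5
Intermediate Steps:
h(p, B) = 453*p/4 (h(p, B) = (452*p + p)/4 = (453*p)/4 = 453*p/4)
h(474, -405) - 1*454418 = (453/4)*474 - 1*454418 = 107361/2 - 454418 = -801475/2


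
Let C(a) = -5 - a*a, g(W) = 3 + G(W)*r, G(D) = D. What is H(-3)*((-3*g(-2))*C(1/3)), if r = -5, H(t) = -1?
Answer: -598/3 ≈ -199.33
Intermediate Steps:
g(W) = 3 - 5*W (g(W) = 3 + W*(-5) = 3 - 5*W)
C(a) = -5 - a²
H(-3)*((-3*g(-2))*C(1/3)) = -(-3*(3 - 5*(-2)))*(-5 - (1/3)²) = -(-3*(3 + 10))*(-5 - (⅓)²) = -(-3*13)*(-5 - 1*⅑) = -(-39)*(-5 - ⅑) = -(-39)*(-46)/9 = -1*598/3 = -598/3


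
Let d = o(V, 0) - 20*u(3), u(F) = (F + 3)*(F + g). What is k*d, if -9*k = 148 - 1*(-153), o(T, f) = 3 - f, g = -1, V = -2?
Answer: 23779/3 ≈ 7926.3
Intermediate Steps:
u(F) = (-1 + F)*(3 + F) (u(F) = (F + 3)*(F - 1) = (3 + F)*(-1 + F) = (-1 + F)*(3 + F))
d = -237 (d = (3 - 1*0) - 20*(-3 + 3**2 + 2*3) = (3 + 0) - 20*(-3 + 9 + 6) = 3 - 20*12 = 3 - 240 = -237)
k = -301/9 (k = -(148 - 1*(-153))/9 = -(148 + 153)/9 = -1/9*301 = -301/9 ≈ -33.444)
k*d = -301/9*(-237) = 23779/3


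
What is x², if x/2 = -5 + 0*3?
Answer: 100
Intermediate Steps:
x = -10 (x = 2*(-5 + 0*3) = 2*(-5 + 0) = 2*(-5) = -10)
x² = (-10)² = 100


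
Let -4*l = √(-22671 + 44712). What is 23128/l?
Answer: -92512*√2449/7347 ≈ -623.14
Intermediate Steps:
l = -3*√2449/4 (l = -√(-22671 + 44712)/4 = -3*√2449/4 ≈ -37.116)
23128/l = 23128/((-3*√2449/4)) = 23128*(-4*√2449/7347) = -92512*√2449/7347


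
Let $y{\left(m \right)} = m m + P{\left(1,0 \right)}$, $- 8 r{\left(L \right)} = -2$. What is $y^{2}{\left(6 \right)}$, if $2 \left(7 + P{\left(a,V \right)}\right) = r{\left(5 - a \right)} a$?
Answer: $\frac{54289}{64} \approx 848.27$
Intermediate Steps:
$r{\left(L \right)} = \frac{1}{4}$ ($r{\left(L \right)} = \left(- \frac{1}{8}\right) \left(-2\right) = \frac{1}{4}$)
$P{\left(a,V \right)} = -7 + \frac{a}{8}$ ($P{\left(a,V \right)} = -7 + \frac{\frac{1}{4} a}{2} = -7 + \frac{a}{8}$)
$y{\left(m \right)} = - \frac{55}{8} + m^{2}$ ($y{\left(m \right)} = m m + \left(-7 + \frac{1}{8} \cdot 1\right) = m^{2} + \left(-7 + \frac{1}{8}\right) = m^{2} - \frac{55}{8} = - \frac{55}{8} + m^{2}$)
$y^{2}{\left(6 \right)} = \left(- \frac{55}{8} + 6^{2}\right)^{2} = \left(- \frac{55}{8} + 36\right)^{2} = \left(\frac{233}{8}\right)^{2} = \frac{54289}{64}$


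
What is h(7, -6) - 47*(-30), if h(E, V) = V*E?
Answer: 1368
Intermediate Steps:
h(E, V) = E*V
h(7, -6) - 47*(-30) = 7*(-6) - 47*(-30) = -42 + 1410 = 1368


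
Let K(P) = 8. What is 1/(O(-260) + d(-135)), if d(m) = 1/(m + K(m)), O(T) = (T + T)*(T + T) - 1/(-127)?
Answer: 1/270400 ≈ 3.6982e-6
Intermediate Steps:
O(T) = 1/127 + 4*T² (O(T) = (2*T)*(2*T) - 1*(-1/127) = 4*T² + 1/127 = 1/127 + 4*T²)
d(m) = 1/(8 + m) (d(m) = 1/(m + 8) = 1/(8 + m))
1/(O(-260) + d(-135)) = 1/((1/127 + 4*(-260)²) + 1/(8 - 135)) = 1/((1/127 + 4*67600) + 1/(-127)) = 1/((1/127 + 270400) - 1/127) = 1/(34340801/127 - 1/127) = 1/270400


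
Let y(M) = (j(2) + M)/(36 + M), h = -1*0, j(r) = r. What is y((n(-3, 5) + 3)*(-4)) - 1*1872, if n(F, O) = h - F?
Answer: -11243/6 ≈ -1873.8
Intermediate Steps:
h = 0
n(F, O) = -F (n(F, O) = 0 - F = -F)
y(M) = (2 + M)/(36 + M)
y((n(-3, 5) + 3)*(-4)) - 1*1872 = (2 + (-1*(-3) + 3)*(-4))/(36 + (-1*(-3) + 3)*(-4)) - 1*1872 = (2 + (3 + 3)*(-4))/(36 + (3 + 3)*(-4)) - 1872 = (2 + 6*(-4))/(36 + 6*(-4)) - 1872 = (2 - 24)/(36 - 24) - 1872 = -22/12 - 1872 = (1/12)*(-22) - 1872 = -11/6 - 1872 = -11243/6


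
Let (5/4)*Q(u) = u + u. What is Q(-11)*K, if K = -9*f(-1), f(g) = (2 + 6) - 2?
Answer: 4752/5 ≈ 950.40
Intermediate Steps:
Q(u) = 8*u/5 (Q(u) = 4*(u + u)/5 = 4*(2*u)/5 = 8*u/5)
f(g) = 6 (f(g) = 8 - 2 = 6)
K = -54 (K = -9*6 = -54)
Q(-11)*K = ((8/5)*(-11))*(-54) = -88/5*(-54) = 4752/5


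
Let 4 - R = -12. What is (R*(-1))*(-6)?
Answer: 96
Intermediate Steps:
R = 16 (R = 4 - 1*(-12) = 4 + 12 = 16)
(R*(-1))*(-6) = (16*(-1))*(-6) = -16*(-6) = 96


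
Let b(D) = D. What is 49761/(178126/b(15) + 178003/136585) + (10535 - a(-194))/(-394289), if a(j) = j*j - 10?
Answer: 138496895991304/32521504387421 ≈ 4.2586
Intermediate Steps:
a(j) = -10 + j² (a(j) = j² - 10 = -10 + j²)
49761/(178126/b(15) + 178003/136585) + (10535 - a(-194))/(-394289) = 49761/(178126/15 + 178003/136585) + (10535 - (-10 + (-194)²))/(-394289) = 49761/(178126*(1/15) + 178003*(1/136585)) + (10535 - (-10 + 37636))*(-1/394289) = 49761/(178126/15 + 3017/2315) + (10535 - 1*37626)*(-1/394289) = 49761/(82481389/6945) + (10535 - 37626)*(-1/394289) = 49761*(6945/82481389) - 27091*(-1/394289) = 345590145/82481389 + 27091/394289 = 138496895991304/32521504387421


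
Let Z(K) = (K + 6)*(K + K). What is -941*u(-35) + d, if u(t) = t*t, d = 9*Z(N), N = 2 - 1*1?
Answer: -1152599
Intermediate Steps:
N = 1 (N = 2 - 1 = 1)
Z(K) = 2*K*(6 + K) (Z(K) = (6 + K)*(2*K) = 2*K*(6 + K))
d = 126 (d = 9*(2*1*(6 + 1)) = 9*(2*1*7) = 9*14 = 126)
u(t) = t²
-941*u(-35) + d = -941*(-35)² + 126 = -941*1225 + 126 = -1152725 + 126 = -1152599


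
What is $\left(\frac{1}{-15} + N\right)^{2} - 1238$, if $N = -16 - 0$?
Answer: $- \frac{220469}{225} \approx -979.86$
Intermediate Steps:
$N = -16$ ($N = -16 + 0 = -16$)
$\left(\frac{1}{-15} + N\right)^{2} - 1238 = \left(\frac{1}{-15} - 16\right)^{2} - 1238 = \left(- \frac{1}{15} - 16\right)^{2} - 1238 = \left(- \frac{241}{15}\right)^{2} - 1238 = \frac{58081}{225} - 1238 = - \frac{220469}{225}$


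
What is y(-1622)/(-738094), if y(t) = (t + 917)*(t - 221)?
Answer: -1299315/738094 ≈ -1.7604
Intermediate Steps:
y(t) = (-221 + t)*(917 + t) (y(t) = (917 + t)*(-221 + t) = (-221 + t)*(917 + t))
y(-1622)/(-738094) = (-202657 + (-1622)² + 696*(-1622))/(-738094) = (-202657 + 2630884 - 1128912)*(-1/738094) = 1299315*(-1/738094) = -1299315/738094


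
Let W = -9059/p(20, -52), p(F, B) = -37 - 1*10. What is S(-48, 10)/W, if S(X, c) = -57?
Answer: -2679/9059 ≈ -0.29573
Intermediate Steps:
p(F, B) = -47 (p(F, B) = -37 - 10 = -47)
W = 9059/47 (W = -9059/(-47) = -9059*(-1/47) = 9059/47 ≈ 192.74)
S(-48, 10)/W = -57/9059/47 = -57*47/9059 = -2679/9059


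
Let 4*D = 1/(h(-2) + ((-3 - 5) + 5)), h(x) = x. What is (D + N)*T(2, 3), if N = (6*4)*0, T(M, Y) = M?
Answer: -⅒ ≈ -0.10000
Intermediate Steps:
D = -1/20 (D = 1/(4*(-2 + ((-3 - 5) + 5))) = 1/(4*(-2 + (-8 + 5))) = 1/(4*(-2 - 3)) = (¼)/(-5) = (¼)*(-⅕) = -1/20 ≈ -0.050000)
N = 0 (N = 24*0 = 0)
(D + N)*T(2, 3) = (-1/20 + 0)*2 = -1/20*2 = -⅒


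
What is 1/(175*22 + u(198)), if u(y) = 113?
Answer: 1/3963 ≈ 0.00025233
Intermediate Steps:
1/(175*22 + u(198)) = 1/(175*22 + 113) = 1/(3850 + 113) = 1/3963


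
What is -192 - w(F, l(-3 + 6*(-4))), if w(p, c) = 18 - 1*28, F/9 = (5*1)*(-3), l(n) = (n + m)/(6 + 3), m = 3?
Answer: -182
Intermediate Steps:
l(n) = 1/3 + n/9 (l(n) = (n + 3)/(6 + 3) = (3 + n)/9 = (3 + n)*(1/9) = 1/3 + n/9)
F = -135 (F = 9*((5*1)*(-3)) = 9*(5*(-3)) = 9*(-15) = -135)
w(p, c) = -10 (w(p, c) = 18 - 28 = -10)
-192 - w(F, l(-3 + 6*(-4))) = -192 - 1*(-10) = -192 + 10 = -182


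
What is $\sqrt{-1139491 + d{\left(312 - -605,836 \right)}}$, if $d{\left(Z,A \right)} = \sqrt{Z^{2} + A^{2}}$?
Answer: $\sqrt{-1139491 + \sqrt{1539785}} \approx 1066.9 i$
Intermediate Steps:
$d{\left(Z,A \right)} = \sqrt{A^{2} + Z^{2}}$
$\sqrt{-1139491 + d{\left(312 - -605,836 \right)}} = \sqrt{-1139491 + \sqrt{836^{2} + \left(312 - -605\right)^{2}}} = \sqrt{-1139491 + \sqrt{698896 + \left(312 + 605\right)^{2}}} = \sqrt{-1139491 + \sqrt{698896 + 917^{2}}} = \sqrt{-1139491 + \sqrt{698896 + 840889}} = \sqrt{-1139491 + \sqrt{1539785}}$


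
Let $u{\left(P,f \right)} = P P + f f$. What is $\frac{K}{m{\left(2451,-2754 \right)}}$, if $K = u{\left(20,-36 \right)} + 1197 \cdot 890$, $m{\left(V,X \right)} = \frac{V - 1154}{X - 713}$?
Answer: $- \frac{3699379142}{1297} \approx -2.8523 \cdot 10^{6}$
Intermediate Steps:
$m{\left(V,X \right)} = \frac{-1154 + V}{-713 + X}$
$u{\left(P,f \right)} = P^{2} + f^{2}$
$K = 1067026$ ($K = \left(20^{2} + \left(-36\right)^{2}\right) + 1197 \cdot 890 = \left(400 + 1296\right) + 1065330 = 1696 + 1065330 = 1067026$)
$\frac{K}{m{\left(2451,-2754 \right)}} = \frac{1067026}{\frac{1}{-713 - 2754} \left(-1154 + 2451\right)} = \frac{1067026}{\frac{1}{-3467} \cdot 1297} = \frac{1067026}{\left(- \frac{1}{3467}\right) 1297} = \frac{1067026}{- \frac{1297}{3467}} = 1067026 \left(- \frac{3467}{1297}\right) = - \frac{3699379142}{1297}$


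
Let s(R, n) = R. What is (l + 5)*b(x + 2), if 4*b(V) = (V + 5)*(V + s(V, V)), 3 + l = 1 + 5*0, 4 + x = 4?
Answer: 21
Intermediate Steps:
x = 0 (x = -4 + 4 = 0)
l = -2 (l = -3 + (1 + 5*0) = -3 + (1 + 0) = -3 + 1 = -2)
b(V) = V*(5 + V)/2 (b(V) = ((V + 5)*(V + V))/4 = ((5 + V)*(2*V))/4 = (2*V*(5 + V))/4 = V*(5 + V)/2)
(l + 5)*b(x + 2) = (-2 + 5)*((0 + 2)*(5 + (0 + 2))/2) = 3*((½)*2*(5 + 2)) = 3*((½)*2*7) = 3*7 = 21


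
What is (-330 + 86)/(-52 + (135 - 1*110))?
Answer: 244/27 ≈ 9.0370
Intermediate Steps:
(-330 + 86)/(-52 + (135 - 1*110)) = -244/(-52 + (135 - 110)) = -244/(-52 + 25) = -244/(-27) = -244*(-1/27) = 244/27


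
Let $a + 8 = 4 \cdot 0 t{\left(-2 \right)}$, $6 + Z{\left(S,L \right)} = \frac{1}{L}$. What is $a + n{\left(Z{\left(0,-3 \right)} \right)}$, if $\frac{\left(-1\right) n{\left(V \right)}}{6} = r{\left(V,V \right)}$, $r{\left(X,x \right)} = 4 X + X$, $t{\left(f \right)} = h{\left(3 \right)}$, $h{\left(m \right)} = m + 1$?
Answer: $182$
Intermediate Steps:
$h{\left(m \right)} = 1 + m$
$t{\left(f \right)} = 4$ ($t{\left(f \right)} = 1 + 3 = 4$)
$r{\left(X,x \right)} = 5 X$
$Z{\left(S,L \right)} = -6 + \frac{1}{L}$
$n{\left(V \right)} = - 30 V$ ($n{\left(V \right)} = - 6 \cdot 5 V = - 30 V$)
$a = -8$ ($a = -8 + 4 \cdot 0 \cdot 4 = -8 + 0 \cdot 4 = -8 + 0 = -8$)
$a + n{\left(Z{\left(0,-3 \right)} \right)} = -8 - 30 \left(-6 + \frac{1}{-3}\right) = -8 - 30 \left(-6 - \frac{1}{3}\right) = -8 - -190 = -8 + 190 = 182$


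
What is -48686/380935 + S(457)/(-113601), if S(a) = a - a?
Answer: -48686/380935 ≈ -0.12781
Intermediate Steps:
S(a) = 0
-48686/380935 + S(457)/(-113601) = -48686/380935 + 0/(-113601) = -48686*1/380935 + 0*(-1/113601) = -48686/380935 + 0 = -48686/380935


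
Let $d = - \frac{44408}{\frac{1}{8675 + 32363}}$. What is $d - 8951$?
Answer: $-1822424455$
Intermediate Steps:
$d = -1822415504$ ($d = - \frac{44408}{\frac{1}{41038}} = - 44408 \frac{1}{\frac{1}{41038}} = \left(-44408\right) 41038 = -1822415504$)
$d - 8951 = -1822415504 - 8951 = -1822424455$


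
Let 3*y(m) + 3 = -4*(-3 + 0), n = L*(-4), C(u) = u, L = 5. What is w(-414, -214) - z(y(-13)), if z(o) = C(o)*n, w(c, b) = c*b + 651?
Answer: 89307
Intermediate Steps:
w(c, b) = 651 + b*c (w(c, b) = b*c + 651 = 651 + b*c)
n = -20 (n = 5*(-4) = -20)
y(m) = 3 (y(m) = -1 + (-4*(-3 + 0))/3 = -1 + (-4*(-3))/3 = -1 + (⅓)*12 = -1 + 4 = 3)
z(o) = -20*o (z(o) = o*(-20) = -20*o)
w(-414, -214) - z(y(-13)) = (651 - 214*(-414)) - (-20)*3 = (651 + 88596) - 1*(-60) = 89247 + 60 = 89307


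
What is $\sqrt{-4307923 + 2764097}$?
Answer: $i \sqrt{1543826} \approx 1242.5 i$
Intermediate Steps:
$\sqrt{-4307923 + 2764097} = \sqrt{-1543826} = i \sqrt{1543826}$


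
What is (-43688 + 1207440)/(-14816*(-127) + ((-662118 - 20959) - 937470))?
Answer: 1163752/261085 ≈ 4.4574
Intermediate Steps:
(-43688 + 1207440)/(-14816*(-127) + ((-662118 - 20959) - 937470)) = 1163752/(1881632 + (-683077 - 937470)) = 1163752/(1881632 - 1620547) = 1163752/261085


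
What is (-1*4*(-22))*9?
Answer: 792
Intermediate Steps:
(-1*4*(-22))*9 = -4*(-22)*9 = 88*9 = 792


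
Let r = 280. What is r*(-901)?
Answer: -252280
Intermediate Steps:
r*(-901) = 280*(-901) = -252280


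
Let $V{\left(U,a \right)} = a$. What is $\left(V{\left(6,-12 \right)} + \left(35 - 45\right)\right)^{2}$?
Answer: $484$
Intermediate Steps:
$\left(V{\left(6,-12 \right)} + \left(35 - 45\right)\right)^{2} = \left(-12 + \left(35 - 45\right)\right)^{2} = \left(-12 - 10\right)^{2} = \left(-22\right)^{2} = 484$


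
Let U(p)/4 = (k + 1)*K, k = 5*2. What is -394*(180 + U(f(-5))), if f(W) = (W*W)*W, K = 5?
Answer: -157600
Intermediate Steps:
f(W) = W³ (f(W) = W²*W = W³)
k = 10
U(p) = 220 (U(p) = 4*((10 + 1)*5) = 4*(11*5) = 4*55 = 220)
-394*(180 + U(f(-5))) = -394*(180 + 220) = -394*400 = -157600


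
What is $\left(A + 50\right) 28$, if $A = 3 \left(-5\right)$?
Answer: $980$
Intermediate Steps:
$A = -15$
$\left(A + 50\right) 28 = \left(-15 + 50\right) 28 = 35 \cdot 28 = 980$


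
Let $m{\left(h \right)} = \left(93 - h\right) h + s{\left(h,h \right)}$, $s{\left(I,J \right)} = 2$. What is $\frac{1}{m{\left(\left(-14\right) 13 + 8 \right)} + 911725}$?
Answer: $\frac{1}{865269} \approx 1.1557 \cdot 10^{-6}$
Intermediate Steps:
$m{\left(h \right)} = 2 + h \left(93 - h\right)$ ($m{\left(h \right)} = \left(93 - h\right) h + 2 = h \left(93 - h\right) + 2 = 2 + h \left(93 - h\right)$)
$\frac{1}{m{\left(\left(-14\right) 13 + 8 \right)} + 911725} = \frac{1}{\left(2 - \left(\left(-14\right) 13 + 8\right)^{2} + 93 \left(\left(-14\right) 13 + 8\right)\right) + 911725} = \frac{1}{\left(2 - \left(-182 + 8\right)^{2} + 93 \left(-182 + 8\right)\right) + 911725} = \frac{1}{\left(2 - \left(-174\right)^{2} + 93 \left(-174\right)\right) + 911725} = \frac{1}{\left(2 - 30276 - 16182\right) + 911725} = \frac{1}{-46456 + 911725} = \frac{1}{865269}$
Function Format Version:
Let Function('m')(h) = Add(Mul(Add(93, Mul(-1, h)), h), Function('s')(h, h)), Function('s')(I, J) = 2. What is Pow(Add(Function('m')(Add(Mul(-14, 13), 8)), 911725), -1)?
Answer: Rational(1, 865269) ≈ 1.1557e-6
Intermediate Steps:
Function('m')(h) = Add(2, Mul(h, Add(93, Mul(-1, h)))) (Function('m')(h) = Add(Mul(Add(93, Mul(-1, h)), h), 2) = Add(Mul(h, Add(93, Mul(-1, h))), 2) = Add(2, Mul(h, Add(93, Mul(-1, h)))))
Pow(Add(Function('m')(Add(Mul(-14, 13), 8)), 911725), -1) = Pow(Add(Add(2, Mul(-1, Pow(Add(Mul(-14, 13), 8), 2)), Mul(93, Add(Mul(-14, 13), 8))), 911725), -1) = Pow(Add(Add(2, Mul(-1, Pow(Add(-182, 8), 2)), Mul(93, Add(-182, 8))), 911725), -1) = Pow(Add(Add(2, Mul(-1, Pow(-174, 2)), Mul(93, -174)), 911725), -1) = Pow(Add(Add(2, Mul(-1, 30276), -16182), 911725), -1) = Pow(Add(Add(2, -30276, -16182), 911725), -1) = Pow(Add(-46456, 911725), -1) = Pow(865269, -1) = Rational(1, 865269)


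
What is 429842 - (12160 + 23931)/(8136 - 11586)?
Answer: 1482990991/3450 ≈ 4.2985e+5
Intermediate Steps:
429842 - (12160 + 23931)/(8136 - 11586) = 429842 - 36091/(-3450) = 429842 - 36091*(-1)/3450 = 429842 - 1*(-36091/3450) = 429842 + 36091/3450 = 1482990991/3450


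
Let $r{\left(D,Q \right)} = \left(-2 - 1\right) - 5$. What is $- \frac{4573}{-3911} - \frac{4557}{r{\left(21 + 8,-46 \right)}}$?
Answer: $\frac{17859011}{31288} \approx 570.79$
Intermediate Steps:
$r{\left(D,Q \right)} = -8$ ($r{\left(D,Q \right)} = \left(-2 - 1\right) - 5 = -3 - 5 = -8$)
$- \frac{4573}{-3911} - \frac{4557}{r{\left(21 + 8,-46 \right)}} = - \frac{4573}{-3911} - \frac{4557}{-8} = \left(-4573\right) \left(- \frac{1}{3911}\right) - - \frac{4557}{8} = \frac{4573}{3911} + \frac{4557}{8} = \frac{17859011}{31288}$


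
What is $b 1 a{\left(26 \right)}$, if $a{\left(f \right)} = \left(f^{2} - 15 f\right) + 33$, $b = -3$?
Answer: $-957$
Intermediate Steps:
$a{\left(f \right)} = 33 + f^{2} - 15 f$
$b 1 a{\left(26 \right)} = \left(-3\right) 1 \left(33 + 26^{2} - 390\right) = - 3 \left(33 + 676 - 390\right) = \left(-3\right) 319 = -957$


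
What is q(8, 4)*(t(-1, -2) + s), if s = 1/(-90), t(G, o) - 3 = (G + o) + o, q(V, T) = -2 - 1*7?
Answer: 181/10 ≈ 18.100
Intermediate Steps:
q(V, T) = -9 (q(V, T) = -2 - 7 = -9)
t(G, o) = 3 + G + 2*o (t(G, o) = 3 + ((G + o) + o) = 3 + (G + 2*o) = 3 + G + 2*o)
s = -1/90 ≈ -0.011111
q(8, 4)*(t(-1, -2) + s) = -9*((3 - 1 + 2*(-2)) - 1/90) = -9*((3 - 1 - 4) - 1/90) = -9*(-2 - 1/90) = -9*(-181/90) = 181/10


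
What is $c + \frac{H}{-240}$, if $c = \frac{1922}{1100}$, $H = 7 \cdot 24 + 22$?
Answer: $\frac{6307}{6600} \approx 0.95561$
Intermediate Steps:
$H = 190$ ($H = 168 + 22 = 190$)
$c = \frac{961}{550}$ ($c = 1922 \cdot \frac{1}{1100} = \frac{961}{550} \approx 1.7473$)
$c + \frac{H}{-240} = \frac{961}{550} + \frac{190}{-240} = \frac{961}{550} + 190 \left(- \frac{1}{240}\right) = \frac{961}{550} - \frac{19}{24} = \frac{6307}{6600}$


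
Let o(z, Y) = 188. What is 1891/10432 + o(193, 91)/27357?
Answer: 53693303/285388224 ≈ 0.18814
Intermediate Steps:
1891/10432 + o(193, 91)/27357 = 1891/10432 + 188/27357 = 53693303/285388224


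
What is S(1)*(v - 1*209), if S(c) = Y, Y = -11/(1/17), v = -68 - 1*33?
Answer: 57970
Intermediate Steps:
v = -101 (v = -68 - 33 = -101)
Y = -187 (Y = -11/1/17 = -11*17 = -187)
S(c) = -187
S(1)*(v - 1*209) = -187*(-101 - 1*209) = -187*(-101 - 209) = -187*(-310) = 57970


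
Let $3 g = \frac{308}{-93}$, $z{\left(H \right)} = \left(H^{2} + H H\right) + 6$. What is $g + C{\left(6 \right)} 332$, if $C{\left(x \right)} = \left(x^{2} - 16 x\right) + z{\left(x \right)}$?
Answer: $\frac{1666996}{279} \approx 5974.9$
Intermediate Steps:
$z{\left(H \right)} = 6 + 2 H^{2}$ ($z{\left(H \right)} = \left(H^{2} + H^{2}\right) + 6 = 2 H^{2} + 6 = 6 + 2 H^{2}$)
$g = - \frac{308}{279}$ ($g = \frac{308 \frac{1}{-93}}{3} = \frac{308 \left(- \frac{1}{93}\right)}{3} = \frac{1}{3} \left(- \frac{308}{93}\right) = - \frac{308}{279} \approx -1.1039$)
$C{\left(x \right)} = 6 - 16 x + 3 x^{2}$ ($C{\left(x \right)} = \left(x^{2} - 16 x\right) + \left(6 + 2 x^{2}\right) = 6 - 16 x + 3 x^{2}$)
$g + C{\left(6 \right)} 332 = - \frac{308}{279} + \left(6 - 96 + 3 \cdot 6^{2}\right) 332 = - \frac{308}{279} + \left(6 - 96 + 3 \cdot 36\right) 332 = - \frac{308}{279} + \left(6 - 96 + 108\right) 332 = - \frac{308}{279} + 18 \cdot 332 = - \frac{308}{279} + 5976 = \frac{1666996}{279}$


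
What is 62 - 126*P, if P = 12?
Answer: -1450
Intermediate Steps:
62 - 126*P = 62 - 126*12 = 62 - 1512 = -1450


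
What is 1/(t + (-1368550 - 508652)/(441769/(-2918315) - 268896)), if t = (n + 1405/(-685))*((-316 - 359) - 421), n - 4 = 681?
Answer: -784723672009/587369606916045978 ≈ -1.3360e-6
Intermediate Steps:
n = 685 (n = 4 + 681 = 685)
t = -748512 (t = (685 + 1405/(-685))*((-316 - 359) - 421) = (685 + 1405*(-1/685))*(-675 - 421) = (685 - 281/137)*(-1096) = (93564/137)*(-1096) = -748512)
1/(t + (-1368550 - 508652)/(441769/(-2918315) - 268896)) = 1/(-748512 + (-1368550 - 508652)/(441769/(-2918315) - 268896)) = 1/(-748512 - 1877202/(441769*(-1/2918315) - 268896)) = 1/(-748512 - 1877202/(-441769/2918315 - 268896)) = 1/(-748512 - 1877202/(-784723672009/2918315)) = 1/(-748512 - 1877202*(-2918315/784723672009)) = 1/(-748512 + 5478266754630/784723672009) = 1/(-587369606916045978/784723672009) = -784723672009/587369606916045978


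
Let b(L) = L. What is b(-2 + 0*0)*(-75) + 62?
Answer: 212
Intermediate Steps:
b(-2 + 0*0)*(-75) + 62 = (-2 + 0*0)*(-75) + 62 = (-2 + 0)*(-75) + 62 = -2*(-75) + 62 = 150 + 62 = 212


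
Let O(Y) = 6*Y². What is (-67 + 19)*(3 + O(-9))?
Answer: -23472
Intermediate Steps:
(-67 + 19)*(3 + O(-9)) = (-67 + 19)*(3 + 6*(-9)²) = -48*(3 + 6*81) = -48*(3 + 486) = -48*489 = -23472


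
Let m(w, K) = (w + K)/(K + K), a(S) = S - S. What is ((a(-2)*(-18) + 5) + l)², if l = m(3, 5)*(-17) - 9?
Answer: 7744/25 ≈ 309.76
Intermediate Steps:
a(S) = 0
m(w, K) = (K + w)/(2*K) (m(w, K) = (K + w)/((2*K)) = (K + w)*(1/(2*K)) = (K + w)/(2*K))
l = -113/5 (l = ((½)*(5 + 3)/5)*(-17) - 9 = ((½)*(⅕)*8)*(-17) - 9 = (⅘)*(-17) - 9 = -68/5 - 9 = -113/5 ≈ -22.600)
((a(-2)*(-18) + 5) + l)² = ((0*(-18) + 5) - 113/5)² = ((0 + 5) - 113/5)² = (5 - 113/5)² = (-88/5)² = 7744/25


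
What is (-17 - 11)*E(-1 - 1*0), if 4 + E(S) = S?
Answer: 140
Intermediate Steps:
E(S) = -4 + S
(-17 - 11)*E(-1 - 1*0) = (-17 - 11)*(-4 + (-1 - 1*0)) = -28*(-4 + (-1 + 0)) = -28*(-4 - 1) = -28*(-5) = 140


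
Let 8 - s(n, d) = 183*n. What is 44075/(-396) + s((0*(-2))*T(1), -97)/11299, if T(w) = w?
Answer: -498000257/4474404 ≈ -111.30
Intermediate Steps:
s(n, d) = 8 - 183*n
44075/(-396) + s((0*(-2))*T(1), -97)/11299 = 44075/(-396) + (8 - 183*0*(-2))/11299 = 44075*(-1/396) + (8 - 0)*(1/11299) = -44075/396 + (8 - 183*0)*(1/11299) = -44075/396 + (8 + 0)*(1/11299) = -44075/396 + 8*(1/11299) = -44075/396 + 8/11299 = -498000257/4474404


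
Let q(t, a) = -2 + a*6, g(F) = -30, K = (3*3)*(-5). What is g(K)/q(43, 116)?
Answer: -15/347 ≈ -0.043228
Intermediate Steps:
K = -45 (K = 9*(-5) = -45)
q(t, a) = -2 + 6*a
g(K)/q(43, 116) = -30/(-2 + 6*116) = -30/(-2 + 696) = -30/694 = -30*1/694 = -15/347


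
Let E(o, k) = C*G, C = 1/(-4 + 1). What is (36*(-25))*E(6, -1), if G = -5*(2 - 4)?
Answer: 3000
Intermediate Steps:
G = 10 (G = -5*(-2) = 10)
C = -⅓ (C = 1/(-3) = -⅓ ≈ -0.33333)
E(o, k) = -10/3 (E(o, k) = -⅓*10 = -10/3)
(36*(-25))*E(6, -1) = (36*(-25))*(-10/3) = -900*(-10/3) = 3000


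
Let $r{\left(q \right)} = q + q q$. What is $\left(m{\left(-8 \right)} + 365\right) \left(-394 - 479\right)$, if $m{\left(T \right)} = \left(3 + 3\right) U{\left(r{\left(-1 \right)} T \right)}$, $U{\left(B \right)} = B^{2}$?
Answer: $-318645$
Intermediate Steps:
$r{\left(q \right)} = q + q^{2}$
$m{\left(T \right)} = 0$ ($m{\left(T \right)} = \left(3 + 3\right) \left(- (1 - 1) T\right)^{2} = 6 \left(\left(-1\right) 0 T\right)^{2} = 6 \left(0 T\right)^{2} = 6 \cdot 0^{2} = 6 \cdot 0 = 0$)
$\left(m{\left(-8 \right)} + 365\right) \left(-394 - 479\right) = \left(0 + 365\right) \left(-394 - 479\right) = 365 \left(-873\right) = -318645$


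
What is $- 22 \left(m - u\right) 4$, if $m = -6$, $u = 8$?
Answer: $1232$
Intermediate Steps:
$- 22 \left(m - u\right) 4 = - 22 \left(-6 - 8\right) 4 = \left(-22\right) \left(-14\right) 4 = 308 \cdot 4 = 1232$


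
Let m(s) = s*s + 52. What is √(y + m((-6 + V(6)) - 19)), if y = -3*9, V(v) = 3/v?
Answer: √2501/2 ≈ 25.005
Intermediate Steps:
y = -27
m(s) = 52 + s² (m(s) = s² + 52 = 52 + s²)
√(y + m((-6 + V(6)) - 19)) = √(-27 + (52 + ((-6 + 3/6) - 19)²)) = √(-27 + (52 + ((-6 + 3*(⅙)) - 19)²)) = √(-27 + (52 + ((-6 + ½) - 19)²)) = √(-27 + (52 + (-11/2 - 19)²)) = √(-27 + (52 + (-49/2)²)) = √(-27 + (52 + 2401/4)) = √(-27 + 2609/4) = √(2501/4) = √2501/2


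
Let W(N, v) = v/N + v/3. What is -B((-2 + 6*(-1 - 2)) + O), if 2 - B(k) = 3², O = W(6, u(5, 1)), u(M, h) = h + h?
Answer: 7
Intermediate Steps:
u(M, h) = 2*h
W(N, v) = v/3 + v/N (W(N, v) = v/N + v*(⅓) = v/N + v/3 = v/3 + v/N)
O = 1 (O = (2*1)/3 + (2*1)/6 = (⅓)*2 + 2*(⅙) = ⅔ + ⅓ = 1)
B(k) = -7 (B(k) = 2 - 1*3² = 2 - 1*9 = 2 - 9 = -7)
-B((-2 + 6*(-1 - 2)) + O) = -1*(-7) = 7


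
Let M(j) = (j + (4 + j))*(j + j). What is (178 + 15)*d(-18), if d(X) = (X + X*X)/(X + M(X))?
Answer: 3281/63 ≈ 52.079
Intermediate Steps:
M(j) = 2*j*(4 + 2*j) (M(j) = (4 + 2*j)*(2*j) = 2*j*(4 + 2*j))
d(X) = (X + X²)/(X + 4*X*(2 + X)) (d(X) = (X + X*X)/(X + 4*X*(2 + X)) = (X + X²)/(X + 4*X*(2 + X)))
(178 + 15)*d(-18) = (178 + 15)*((1 - 18)/(9 + 4*(-18))) = 193*(-17/(9 - 72)) = 193*(-17/(-63)) = 193*(-1/63*(-17)) = 193*(17/63) = 3281/63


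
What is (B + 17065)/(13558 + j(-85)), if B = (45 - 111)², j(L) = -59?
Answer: 21421/13499 ≈ 1.5869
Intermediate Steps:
B = 4356 (B = (-66)² = 4356)
(B + 17065)/(13558 + j(-85)) = (4356 + 17065)/(13558 - 59) = 21421/13499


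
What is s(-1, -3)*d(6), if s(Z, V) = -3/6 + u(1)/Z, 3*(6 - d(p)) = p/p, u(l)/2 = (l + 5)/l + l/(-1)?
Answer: -119/2 ≈ -59.500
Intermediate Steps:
u(l) = -2*l + 2*(5 + l)/l (u(l) = 2*((l + 5)/l + l/(-1)) = 2*((5 + l)/l + l*(-1)) = 2*((5 + l)/l - l) = 2*(-l + (5 + l)/l) = -2*l + 2*(5 + l)/l)
d(p) = 17/3 (d(p) = 6 - p/(3*p) = 6 - 1/3*1 = 6 - 1/3 = 17/3)
s(Z, V) = -1/2 + 10/Z (s(Z, V) = -3/6 + (2 - 2*1 + 10/1)/Z = -3*1/6 + (2 - 2 + 10*1)/Z = -1/2 + (2 - 2 + 10)/Z = -1/2 + 10/Z)
s(-1, -3)*d(6) = ((1/2)*(20 - 1*(-1))/(-1))*(17/3) = ((1/2)*(-1)*(20 + 1))*(17/3) = ((1/2)*(-1)*21)*(17/3) = -21/2*17/3 = -119/2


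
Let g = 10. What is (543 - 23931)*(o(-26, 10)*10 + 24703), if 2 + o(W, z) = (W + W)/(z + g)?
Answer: -576677916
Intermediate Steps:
o(W, z) = -2 + 2*W/(10 + z) (o(W, z) = -2 + (W + W)/(z + 10) = -2 + (2*W)/(10 + z) = -2 + 2*W/(10 + z))
(543 - 23931)*(o(-26, 10)*10 + 24703) = (543 - 23931)*((2*(-10 - 26 - 1*10)/(10 + 10))*10 + 24703) = -23388*((2*(-10 - 26 - 10)/20)*10 + 24703) = -23388*((2*(1/20)*(-46))*10 + 24703) = -23388*(-23/5*10 + 24703) = -23388*(-46 + 24703) = -23388*24657 = -576677916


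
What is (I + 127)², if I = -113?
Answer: 196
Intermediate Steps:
(I + 127)² = (-113 + 127)² = 14² = 196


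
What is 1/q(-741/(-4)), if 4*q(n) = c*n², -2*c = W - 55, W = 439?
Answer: -1/1647243 ≈ -6.0707e-7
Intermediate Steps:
c = -192 (c = -(439 - 55)/2 = -½*384 = -192)
q(n) = -48*n² (q(n) = (-192*n²)/4 = -48*n²)
1/q(-741/(-4)) = 1/(-48*(-741/(-4))²) = 1/(-48*(-741*(-¼))²) = 1/(-48*(741/4)²) = 1/(-48*549081/16) = 1/(-1647243) = -1/1647243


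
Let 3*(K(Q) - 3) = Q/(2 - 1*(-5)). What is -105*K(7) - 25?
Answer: -375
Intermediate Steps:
K(Q) = 3 + Q/21 (K(Q) = 3 + (Q/(2 - 1*(-5)))/3 = 3 + (Q/(2 + 5))/3 = 3 + (Q/7)/3 = 3 + Q/21)
-105*K(7) - 25 = -105*(3 + (1/21)*7) - 25 = -105*(3 + ⅓) - 25 = -105*10/3 - 25 = -350 - 25 = -375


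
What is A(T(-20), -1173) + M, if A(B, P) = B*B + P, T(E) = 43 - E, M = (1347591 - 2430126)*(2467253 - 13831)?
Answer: -2655915181974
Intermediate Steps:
M = -2655915184770 (M = -1082535*2453422 = -2655915184770)
A(B, P) = P + B² (A(B, P) = B² + P = P + B²)
A(T(-20), -1173) + M = (-1173 + (43 - 1*(-20))²) - 2655915184770 = (-1173 + (43 + 20)²) - 2655915184770 = (-1173 + 63²) - 2655915184770 = (-1173 + 3969) - 2655915184770 = 2796 - 2655915184770 = -2655915181974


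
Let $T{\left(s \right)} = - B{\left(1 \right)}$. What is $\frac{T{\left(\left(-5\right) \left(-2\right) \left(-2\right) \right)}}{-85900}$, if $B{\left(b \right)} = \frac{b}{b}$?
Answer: $\frac{1}{85900} \approx 1.1641 \cdot 10^{-5}$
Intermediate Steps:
$B{\left(b \right)} = 1$
$T{\left(s \right)} = -1$ ($T{\left(s \right)} = \left(-1\right) 1 = -1$)
$\frac{T{\left(\left(-5\right) \left(-2\right) \left(-2\right) \right)}}{-85900} = - \frac{1}{-85900} = \left(-1\right) \left(- \frac{1}{85900}\right) = \frac{1}{85900}$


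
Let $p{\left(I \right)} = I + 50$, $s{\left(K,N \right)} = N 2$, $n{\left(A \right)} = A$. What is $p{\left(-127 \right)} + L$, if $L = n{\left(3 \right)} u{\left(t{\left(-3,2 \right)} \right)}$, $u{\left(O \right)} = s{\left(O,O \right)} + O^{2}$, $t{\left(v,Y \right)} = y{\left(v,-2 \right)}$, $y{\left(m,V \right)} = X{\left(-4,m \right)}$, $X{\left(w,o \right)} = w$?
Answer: $-53$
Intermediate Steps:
$y{\left(m,V \right)} = -4$
$s{\left(K,N \right)} = 2 N$
$p{\left(I \right)} = 50 + I$
$t{\left(v,Y \right)} = -4$
$u{\left(O \right)} = O^{2} + 2 O$ ($u{\left(O \right)} = 2 O + O^{2} = O^{2} + 2 O$)
$L = 24$ ($L = 3 \left(- 4 \left(2 - 4\right)\right) = 3 \left(\left(-4\right) \left(-2\right)\right) = 3 \cdot 8 = 24$)
$p{\left(-127 \right)} + L = \left(50 - 127\right) + 24 = -77 + 24 = -53$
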